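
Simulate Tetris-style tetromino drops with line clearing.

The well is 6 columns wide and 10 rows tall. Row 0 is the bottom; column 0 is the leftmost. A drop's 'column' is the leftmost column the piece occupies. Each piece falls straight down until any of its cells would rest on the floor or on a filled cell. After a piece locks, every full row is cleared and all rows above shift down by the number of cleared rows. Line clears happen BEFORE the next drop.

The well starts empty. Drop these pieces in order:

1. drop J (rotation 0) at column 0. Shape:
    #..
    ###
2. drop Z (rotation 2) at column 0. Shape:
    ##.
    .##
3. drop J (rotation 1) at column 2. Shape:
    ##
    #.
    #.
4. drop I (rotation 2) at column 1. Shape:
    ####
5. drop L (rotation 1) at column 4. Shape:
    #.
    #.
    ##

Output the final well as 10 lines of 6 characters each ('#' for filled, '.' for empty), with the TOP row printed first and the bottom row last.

Answer: ......
....#.
....#.
....##
.####.
..##..
..#...
###...
###...
###...

Derivation:
Drop 1: J rot0 at col 0 lands with bottom-row=0; cleared 0 line(s) (total 0); column heights now [2 1 1 0 0 0], max=2
Drop 2: Z rot2 at col 0 lands with bottom-row=1; cleared 0 line(s) (total 0); column heights now [3 3 2 0 0 0], max=3
Drop 3: J rot1 at col 2 lands with bottom-row=2; cleared 0 line(s) (total 0); column heights now [3 3 5 5 0 0], max=5
Drop 4: I rot2 at col 1 lands with bottom-row=5; cleared 0 line(s) (total 0); column heights now [3 6 6 6 6 0], max=6
Drop 5: L rot1 at col 4 lands with bottom-row=6; cleared 0 line(s) (total 0); column heights now [3 6 6 6 9 7], max=9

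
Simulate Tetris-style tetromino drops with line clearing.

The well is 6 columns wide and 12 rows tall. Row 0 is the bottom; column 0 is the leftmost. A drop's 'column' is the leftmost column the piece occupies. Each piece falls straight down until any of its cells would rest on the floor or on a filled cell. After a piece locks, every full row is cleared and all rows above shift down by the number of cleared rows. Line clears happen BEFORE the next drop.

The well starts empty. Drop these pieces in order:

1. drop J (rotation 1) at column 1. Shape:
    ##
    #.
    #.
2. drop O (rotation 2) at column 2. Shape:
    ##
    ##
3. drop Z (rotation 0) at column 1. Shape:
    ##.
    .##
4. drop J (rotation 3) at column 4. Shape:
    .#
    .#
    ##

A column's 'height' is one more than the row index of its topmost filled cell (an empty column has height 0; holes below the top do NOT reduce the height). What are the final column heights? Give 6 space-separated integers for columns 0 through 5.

Answer: 0 7 7 6 1 3

Derivation:
Drop 1: J rot1 at col 1 lands with bottom-row=0; cleared 0 line(s) (total 0); column heights now [0 3 3 0 0 0], max=3
Drop 2: O rot2 at col 2 lands with bottom-row=3; cleared 0 line(s) (total 0); column heights now [0 3 5 5 0 0], max=5
Drop 3: Z rot0 at col 1 lands with bottom-row=5; cleared 0 line(s) (total 0); column heights now [0 7 7 6 0 0], max=7
Drop 4: J rot3 at col 4 lands with bottom-row=0; cleared 0 line(s) (total 0); column heights now [0 7 7 6 1 3], max=7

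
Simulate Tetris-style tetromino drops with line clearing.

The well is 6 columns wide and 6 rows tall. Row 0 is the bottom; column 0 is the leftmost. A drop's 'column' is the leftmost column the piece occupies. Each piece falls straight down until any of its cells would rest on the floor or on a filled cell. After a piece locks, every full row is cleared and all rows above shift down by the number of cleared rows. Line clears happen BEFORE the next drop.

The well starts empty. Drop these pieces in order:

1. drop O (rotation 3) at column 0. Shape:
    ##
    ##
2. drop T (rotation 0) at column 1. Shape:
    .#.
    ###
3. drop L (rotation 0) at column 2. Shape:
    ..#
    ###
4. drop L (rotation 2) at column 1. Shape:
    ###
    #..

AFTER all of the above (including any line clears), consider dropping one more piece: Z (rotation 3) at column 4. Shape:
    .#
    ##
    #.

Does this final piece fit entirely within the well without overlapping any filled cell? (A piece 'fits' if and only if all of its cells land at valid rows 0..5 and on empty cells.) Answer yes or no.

Answer: no

Derivation:
Drop 1: O rot3 at col 0 lands with bottom-row=0; cleared 0 line(s) (total 0); column heights now [2 2 0 0 0 0], max=2
Drop 2: T rot0 at col 1 lands with bottom-row=2; cleared 0 line(s) (total 0); column heights now [2 3 4 3 0 0], max=4
Drop 3: L rot0 at col 2 lands with bottom-row=4; cleared 0 line(s) (total 0); column heights now [2 3 5 5 6 0], max=6
Drop 4: L rot2 at col 1 lands with bottom-row=4; cleared 0 line(s) (total 0); column heights now [2 6 6 6 6 0], max=6
Test piece Z rot3 at col 4 (width 2): heights before test = [2 6 6 6 6 0]; fits = False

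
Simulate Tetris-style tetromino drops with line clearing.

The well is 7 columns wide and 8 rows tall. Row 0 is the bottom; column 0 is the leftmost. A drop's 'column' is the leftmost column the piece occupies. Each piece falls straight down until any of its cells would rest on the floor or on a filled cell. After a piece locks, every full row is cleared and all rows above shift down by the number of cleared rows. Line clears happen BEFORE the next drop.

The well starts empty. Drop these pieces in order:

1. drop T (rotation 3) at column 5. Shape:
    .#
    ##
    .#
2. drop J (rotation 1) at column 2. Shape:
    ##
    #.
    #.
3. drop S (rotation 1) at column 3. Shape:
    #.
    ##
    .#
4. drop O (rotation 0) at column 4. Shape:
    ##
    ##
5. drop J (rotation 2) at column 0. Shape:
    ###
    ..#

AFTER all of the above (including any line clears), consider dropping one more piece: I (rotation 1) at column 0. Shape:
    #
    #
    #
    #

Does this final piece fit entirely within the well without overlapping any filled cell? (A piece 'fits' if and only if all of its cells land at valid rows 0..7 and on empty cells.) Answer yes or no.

Drop 1: T rot3 at col 5 lands with bottom-row=0; cleared 0 line(s) (total 0); column heights now [0 0 0 0 0 2 3], max=3
Drop 2: J rot1 at col 2 lands with bottom-row=0; cleared 0 line(s) (total 0); column heights now [0 0 3 3 0 2 3], max=3
Drop 3: S rot1 at col 3 lands with bottom-row=2; cleared 0 line(s) (total 0); column heights now [0 0 3 5 4 2 3], max=5
Drop 4: O rot0 at col 4 lands with bottom-row=4; cleared 0 line(s) (total 0); column heights now [0 0 3 5 6 6 3], max=6
Drop 5: J rot2 at col 0 lands with bottom-row=3; cleared 0 line(s) (total 0); column heights now [5 5 5 5 6 6 3], max=6
Test piece I rot1 at col 0 (width 1): heights before test = [5 5 5 5 6 6 3]; fits = False

Answer: no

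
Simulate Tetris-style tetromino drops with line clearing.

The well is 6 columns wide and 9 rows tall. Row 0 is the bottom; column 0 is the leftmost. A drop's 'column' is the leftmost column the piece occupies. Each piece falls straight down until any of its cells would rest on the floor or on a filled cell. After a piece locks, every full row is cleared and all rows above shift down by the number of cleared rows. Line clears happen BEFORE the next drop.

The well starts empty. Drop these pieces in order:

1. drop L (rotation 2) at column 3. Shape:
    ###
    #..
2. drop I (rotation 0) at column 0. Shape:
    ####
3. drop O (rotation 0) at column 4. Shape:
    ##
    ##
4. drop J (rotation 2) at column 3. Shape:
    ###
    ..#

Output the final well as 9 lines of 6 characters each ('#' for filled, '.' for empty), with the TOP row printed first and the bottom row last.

Drop 1: L rot2 at col 3 lands with bottom-row=0; cleared 0 line(s) (total 0); column heights now [0 0 0 2 2 2], max=2
Drop 2: I rot0 at col 0 lands with bottom-row=2; cleared 0 line(s) (total 0); column heights now [3 3 3 3 2 2], max=3
Drop 3: O rot0 at col 4 lands with bottom-row=2; cleared 1 line(s) (total 1); column heights now [0 0 0 2 3 3], max=3
Drop 4: J rot2 at col 3 lands with bottom-row=3; cleared 0 line(s) (total 1); column heights now [0 0 0 5 5 5], max=5

Answer: ......
......
......
......
...###
.....#
....##
...###
...#..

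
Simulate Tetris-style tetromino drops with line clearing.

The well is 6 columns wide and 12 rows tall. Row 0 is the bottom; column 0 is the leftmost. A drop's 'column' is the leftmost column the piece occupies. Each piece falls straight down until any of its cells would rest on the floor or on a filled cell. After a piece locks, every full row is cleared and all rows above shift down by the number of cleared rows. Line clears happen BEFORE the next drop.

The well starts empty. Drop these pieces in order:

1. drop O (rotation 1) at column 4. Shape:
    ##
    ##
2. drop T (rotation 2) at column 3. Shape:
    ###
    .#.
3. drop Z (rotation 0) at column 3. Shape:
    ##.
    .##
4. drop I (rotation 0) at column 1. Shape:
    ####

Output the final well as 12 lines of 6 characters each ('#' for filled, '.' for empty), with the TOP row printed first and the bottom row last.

Drop 1: O rot1 at col 4 lands with bottom-row=0; cleared 0 line(s) (total 0); column heights now [0 0 0 0 2 2], max=2
Drop 2: T rot2 at col 3 lands with bottom-row=2; cleared 0 line(s) (total 0); column heights now [0 0 0 4 4 4], max=4
Drop 3: Z rot0 at col 3 lands with bottom-row=4; cleared 0 line(s) (total 0); column heights now [0 0 0 6 6 5], max=6
Drop 4: I rot0 at col 1 lands with bottom-row=6; cleared 0 line(s) (total 0); column heights now [0 7 7 7 7 5], max=7

Answer: ......
......
......
......
......
.####.
...##.
....##
...###
....#.
....##
....##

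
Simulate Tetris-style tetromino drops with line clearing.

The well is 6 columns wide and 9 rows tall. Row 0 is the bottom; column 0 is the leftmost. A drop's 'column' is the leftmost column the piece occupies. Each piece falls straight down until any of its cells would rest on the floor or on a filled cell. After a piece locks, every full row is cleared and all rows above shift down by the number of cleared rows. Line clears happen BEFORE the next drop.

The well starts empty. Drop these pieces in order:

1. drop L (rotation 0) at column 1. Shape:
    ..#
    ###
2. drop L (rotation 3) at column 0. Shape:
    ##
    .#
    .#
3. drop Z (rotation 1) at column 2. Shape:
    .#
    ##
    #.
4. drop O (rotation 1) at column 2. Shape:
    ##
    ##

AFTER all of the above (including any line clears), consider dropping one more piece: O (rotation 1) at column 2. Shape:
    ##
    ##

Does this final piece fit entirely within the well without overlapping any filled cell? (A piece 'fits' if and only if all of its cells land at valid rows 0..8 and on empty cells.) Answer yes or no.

Answer: yes

Derivation:
Drop 1: L rot0 at col 1 lands with bottom-row=0; cleared 0 line(s) (total 0); column heights now [0 1 1 2 0 0], max=2
Drop 2: L rot3 at col 0 lands with bottom-row=1; cleared 0 line(s) (total 0); column heights now [4 4 1 2 0 0], max=4
Drop 3: Z rot1 at col 2 lands with bottom-row=1; cleared 0 line(s) (total 0); column heights now [4 4 3 4 0 0], max=4
Drop 4: O rot1 at col 2 lands with bottom-row=4; cleared 0 line(s) (total 0); column heights now [4 4 6 6 0 0], max=6
Test piece O rot1 at col 2 (width 2): heights before test = [4 4 6 6 0 0]; fits = True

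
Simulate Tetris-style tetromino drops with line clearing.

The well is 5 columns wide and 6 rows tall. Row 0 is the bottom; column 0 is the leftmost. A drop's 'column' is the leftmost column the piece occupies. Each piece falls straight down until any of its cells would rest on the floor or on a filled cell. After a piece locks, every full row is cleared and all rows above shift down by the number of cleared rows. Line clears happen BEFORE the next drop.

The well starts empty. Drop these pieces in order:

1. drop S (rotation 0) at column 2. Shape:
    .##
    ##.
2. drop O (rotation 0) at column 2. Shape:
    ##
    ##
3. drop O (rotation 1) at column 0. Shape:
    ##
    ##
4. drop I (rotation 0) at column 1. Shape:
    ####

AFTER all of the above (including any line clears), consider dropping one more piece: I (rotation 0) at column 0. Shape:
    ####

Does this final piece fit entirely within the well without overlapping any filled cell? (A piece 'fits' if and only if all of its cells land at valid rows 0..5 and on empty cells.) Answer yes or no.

Answer: yes

Derivation:
Drop 1: S rot0 at col 2 lands with bottom-row=0; cleared 0 line(s) (total 0); column heights now [0 0 1 2 2], max=2
Drop 2: O rot0 at col 2 lands with bottom-row=2; cleared 0 line(s) (total 0); column heights now [0 0 4 4 2], max=4
Drop 3: O rot1 at col 0 lands with bottom-row=0; cleared 0 line(s) (total 0); column heights now [2 2 4 4 2], max=4
Drop 4: I rot0 at col 1 lands with bottom-row=4; cleared 0 line(s) (total 0); column heights now [2 5 5 5 5], max=5
Test piece I rot0 at col 0 (width 4): heights before test = [2 5 5 5 5]; fits = True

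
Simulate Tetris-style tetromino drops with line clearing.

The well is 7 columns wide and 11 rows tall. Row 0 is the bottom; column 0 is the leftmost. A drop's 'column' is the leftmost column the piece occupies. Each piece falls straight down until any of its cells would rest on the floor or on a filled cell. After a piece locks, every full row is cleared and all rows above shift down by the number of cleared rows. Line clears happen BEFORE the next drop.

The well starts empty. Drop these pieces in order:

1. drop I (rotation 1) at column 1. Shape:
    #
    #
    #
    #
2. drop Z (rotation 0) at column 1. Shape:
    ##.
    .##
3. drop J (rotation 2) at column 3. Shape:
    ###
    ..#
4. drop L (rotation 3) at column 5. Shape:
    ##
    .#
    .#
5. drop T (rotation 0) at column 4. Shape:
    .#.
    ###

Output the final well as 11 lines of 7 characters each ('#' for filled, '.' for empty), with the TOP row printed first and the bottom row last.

Drop 1: I rot1 at col 1 lands with bottom-row=0; cleared 0 line(s) (total 0); column heights now [0 4 0 0 0 0 0], max=4
Drop 2: Z rot0 at col 1 lands with bottom-row=3; cleared 0 line(s) (total 0); column heights now [0 5 5 4 0 0 0], max=5
Drop 3: J rot2 at col 3 lands with bottom-row=3; cleared 0 line(s) (total 0); column heights now [0 5 5 5 5 5 0], max=5
Drop 4: L rot3 at col 5 lands with bottom-row=3; cleared 0 line(s) (total 0); column heights now [0 5 5 5 5 6 6], max=6
Drop 5: T rot0 at col 4 lands with bottom-row=6; cleared 0 line(s) (total 0); column heights now [0 5 5 5 7 8 7], max=8

Answer: .......
.......
.......
.....#.
....###
.....##
.######
.###.##
.#.....
.#.....
.#.....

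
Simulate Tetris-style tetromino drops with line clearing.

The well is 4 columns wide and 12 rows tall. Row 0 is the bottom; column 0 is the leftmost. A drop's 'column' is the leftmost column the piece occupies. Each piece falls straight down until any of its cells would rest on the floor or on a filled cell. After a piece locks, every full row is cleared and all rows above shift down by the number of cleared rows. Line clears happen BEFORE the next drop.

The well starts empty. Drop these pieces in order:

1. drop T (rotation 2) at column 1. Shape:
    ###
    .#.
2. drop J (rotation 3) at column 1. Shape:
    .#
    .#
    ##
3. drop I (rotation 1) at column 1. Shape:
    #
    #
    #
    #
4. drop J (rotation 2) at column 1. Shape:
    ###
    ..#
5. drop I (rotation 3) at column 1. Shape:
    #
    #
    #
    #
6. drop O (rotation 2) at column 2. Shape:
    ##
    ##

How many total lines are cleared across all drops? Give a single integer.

Drop 1: T rot2 at col 1 lands with bottom-row=0; cleared 0 line(s) (total 0); column heights now [0 2 2 2], max=2
Drop 2: J rot3 at col 1 lands with bottom-row=2; cleared 0 line(s) (total 0); column heights now [0 3 5 2], max=5
Drop 3: I rot1 at col 1 lands with bottom-row=3; cleared 0 line(s) (total 0); column heights now [0 7 5 2], max=7
Drop 4: J rot2 at col 1 lands with bottom-row=6; cleared 0 line(s) (total 0); column heights now [0 8 8 8], max=8
Drop 5: I rot3 at col 1 lands with bottom-row=8; cleared 0 line(s) (total 0); column heights now [0 12 8 8], max=12
Drop 6: O rot2 at col 2 lands with bottom-row=8; cleared 0 line(s) (total 0); column heights now [0 12 10 10], max=12

Answer: 0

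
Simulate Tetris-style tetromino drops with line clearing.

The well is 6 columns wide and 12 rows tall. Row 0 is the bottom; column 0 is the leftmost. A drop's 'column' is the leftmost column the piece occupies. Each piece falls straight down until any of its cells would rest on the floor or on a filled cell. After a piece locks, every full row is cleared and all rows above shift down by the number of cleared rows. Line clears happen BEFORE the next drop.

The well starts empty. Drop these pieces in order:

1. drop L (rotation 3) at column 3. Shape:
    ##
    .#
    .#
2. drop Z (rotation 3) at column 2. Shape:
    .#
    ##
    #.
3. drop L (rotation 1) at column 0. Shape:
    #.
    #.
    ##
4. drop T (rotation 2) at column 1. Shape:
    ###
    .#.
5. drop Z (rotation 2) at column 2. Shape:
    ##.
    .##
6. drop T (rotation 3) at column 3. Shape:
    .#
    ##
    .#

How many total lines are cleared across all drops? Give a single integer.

Drop 1: L rot3 at col 3 lands with bottom-row=0; cleared 0 line(s) (total 0); column heights now [0 0 0 3 3 0], max=3
Drop 2: Z rot3 at col 2 lands with bottom-row=2; cleared 0 line(s) (total 0); column heights now [0 0 4 5 3 0], max=5
Drop 3: L rot1 at col 0 lands with bottom-row=0; cleared 0 line(s) (total 0); column heights now [3 1 4 5 3 0], max=5
Drop 4: T rot2 at col 1 lands with bottom-row=4; cleared 0 line(s) (total 0); column heights now [3 6 6 6 3 0], max=6
Drop 5: Z rot2 at col 2 lands with bottom-row=6; cleared 0 line(s) (total 0); column heights now [3 6 8 8 7 0], max=8
Drop 6: T rot3 at col 3 lands with bottom-row=7; cleared 0 line(s) (total 0); column heights now [3 6 8 9 10 0], max=10

Answer: 0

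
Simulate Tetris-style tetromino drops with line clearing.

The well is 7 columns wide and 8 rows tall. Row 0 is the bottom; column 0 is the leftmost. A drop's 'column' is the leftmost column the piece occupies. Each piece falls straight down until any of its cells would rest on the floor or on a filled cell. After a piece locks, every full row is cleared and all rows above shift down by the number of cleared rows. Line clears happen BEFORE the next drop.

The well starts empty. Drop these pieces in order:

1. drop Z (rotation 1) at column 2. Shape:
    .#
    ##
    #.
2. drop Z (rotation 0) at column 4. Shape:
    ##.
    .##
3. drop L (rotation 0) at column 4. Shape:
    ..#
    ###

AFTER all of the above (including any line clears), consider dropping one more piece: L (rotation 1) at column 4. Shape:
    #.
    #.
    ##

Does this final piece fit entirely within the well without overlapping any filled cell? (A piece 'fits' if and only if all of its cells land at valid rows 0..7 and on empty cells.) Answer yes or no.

Answer: yes

Derivation:
Drop 1: Z rot1 at col 2 lands with bottom-row=0; cleared 0 line(s) (total 0); column heights now [0 0 2 3 0 0 0], max=3
Drop 2: Z rot0 at col 4 lands with bottom-row=0; cleared 0 line(s) (total 0); column heights now [0 0 2 3 2 2 1], max=3
Drop 3: L rot0 at col 4 lands with bottom-row=2; cleared 0 line(s) (total 0); column heights now [0 0 2 3 3 3 4], max=4
Test piece L rot1 at col 4 (width 2): heights before test = [0 0 2 3 3 3 4]; fits = True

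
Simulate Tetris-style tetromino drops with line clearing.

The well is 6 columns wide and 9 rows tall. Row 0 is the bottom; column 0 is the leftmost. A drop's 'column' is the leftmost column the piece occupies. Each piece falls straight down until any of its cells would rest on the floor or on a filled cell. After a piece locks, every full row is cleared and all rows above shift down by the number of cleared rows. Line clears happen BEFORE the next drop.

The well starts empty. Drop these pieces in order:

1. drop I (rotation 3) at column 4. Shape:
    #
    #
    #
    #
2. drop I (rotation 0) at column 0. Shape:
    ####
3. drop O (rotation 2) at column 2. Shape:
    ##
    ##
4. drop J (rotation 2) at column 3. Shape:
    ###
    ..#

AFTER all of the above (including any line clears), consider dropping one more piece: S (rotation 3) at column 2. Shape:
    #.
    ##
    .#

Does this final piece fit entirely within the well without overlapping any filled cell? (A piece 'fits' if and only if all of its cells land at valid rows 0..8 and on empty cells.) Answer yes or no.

Answer: yes

Derivation:
Drop 1: I rot3 at col 4 lands with bottom-row=0; cleared 0 line(s) (total 0); column heights now [0 0 0 0 4 0], max=4
Drop 2: I rot0 at col 0 lands with bottom-row=0; cleared 0 line(s) (total 0); column heights now [1 1 1 1 4 0], max=4
Drop 3: O rot2 at col 2 lands with bottom-row=1; cleared 0 line(s) (total 0); column heights now [1 1 3 3 4 0], max=4
Drop 4: J rot2 at col 3 lands with bottom-row=3; cleared 0 line(s) (total 0); column heights now [1 1 3 5 5 5], max=5
Test piece S rot3 at col 2 (width 2): heights before test = [1 1 3 5 5 5]; fits = True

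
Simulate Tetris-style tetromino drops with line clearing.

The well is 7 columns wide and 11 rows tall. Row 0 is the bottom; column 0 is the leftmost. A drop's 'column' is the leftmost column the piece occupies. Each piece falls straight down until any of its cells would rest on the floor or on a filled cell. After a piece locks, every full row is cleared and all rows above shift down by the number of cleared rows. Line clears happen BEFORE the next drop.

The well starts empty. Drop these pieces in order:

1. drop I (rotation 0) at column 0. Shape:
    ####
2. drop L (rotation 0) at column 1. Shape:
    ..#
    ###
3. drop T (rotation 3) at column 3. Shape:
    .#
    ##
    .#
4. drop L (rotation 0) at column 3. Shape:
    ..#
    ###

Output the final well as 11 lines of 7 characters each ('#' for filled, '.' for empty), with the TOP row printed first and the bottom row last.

Answer: .......
.......
.......
.......
.....#.
...###.
....#..
...##..
...##..
.###...
####...

Derivation:
Drop 1: I rot0 at col 0 lands with bottom-row=0; cleared 0 line(s) (total 0); column heights now [1 1 1 1 0 0 0], max=1
Drop 2: L rot0 at col 1 lands with bottom-row=1; cleared 0 line(s) (total 0); column heights now [1 2 2 3 0 0 0], max=3
Drop 3: T rot3 at col 3 lands with bottom-row=2; cleared 0 line(s) (total 0); column heights now [1 2 2 4 5 0 0], max=5
Drop 4: L rot0 at col 3 lands with bottom-row=5; cleared 0 line(s) (total 0); column heights now [1 2 2 6 6 7 0], max=7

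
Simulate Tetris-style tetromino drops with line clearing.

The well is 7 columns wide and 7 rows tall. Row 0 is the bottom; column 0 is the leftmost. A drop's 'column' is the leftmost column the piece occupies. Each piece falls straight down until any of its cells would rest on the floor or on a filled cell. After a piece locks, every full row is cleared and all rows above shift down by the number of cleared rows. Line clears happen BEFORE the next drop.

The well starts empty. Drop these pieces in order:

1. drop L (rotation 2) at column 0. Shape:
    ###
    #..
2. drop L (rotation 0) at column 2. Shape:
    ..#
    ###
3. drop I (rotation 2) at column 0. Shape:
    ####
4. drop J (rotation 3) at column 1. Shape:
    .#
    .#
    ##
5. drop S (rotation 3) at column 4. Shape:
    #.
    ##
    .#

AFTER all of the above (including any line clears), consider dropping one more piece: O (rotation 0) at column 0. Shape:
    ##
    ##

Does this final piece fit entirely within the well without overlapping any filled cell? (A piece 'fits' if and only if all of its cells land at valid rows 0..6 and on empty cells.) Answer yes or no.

Drop 1: L rot2 at col 0 lands with bottom-row=0; cleared 0 line(s) (total 0); column heights now [2 2 2 0 0 0 0], max=2
Drop 2: L rot0 at col 2 lands with bottom-row=2; cleared 0 line(s) (total 0); column heights now [2 2 3 3 4 0 0], max=4
Drop 3: I rot2 at col 0 lands with bottom-row=3; cleared 0 line(s) (total 0); column heights now [4 4 4 4 4 0 0], max=4
Drop 4: J rot3 at col 1 lands with bottom-row=4; cleared 0 line(s) (total 0); column heights now [4 5 7 4 4 0 0], max=7
Drop 5: S rot3 at col 4 lands with bottom-row=3; cleared 0 line(s) (total 0); column heights now [4 5 7 4 6 5 0], max=7
Test piece O rot0 at col 0 (width 2): heights before test = [4 5 7 4 6 5 0]; fits = True

Answer: yes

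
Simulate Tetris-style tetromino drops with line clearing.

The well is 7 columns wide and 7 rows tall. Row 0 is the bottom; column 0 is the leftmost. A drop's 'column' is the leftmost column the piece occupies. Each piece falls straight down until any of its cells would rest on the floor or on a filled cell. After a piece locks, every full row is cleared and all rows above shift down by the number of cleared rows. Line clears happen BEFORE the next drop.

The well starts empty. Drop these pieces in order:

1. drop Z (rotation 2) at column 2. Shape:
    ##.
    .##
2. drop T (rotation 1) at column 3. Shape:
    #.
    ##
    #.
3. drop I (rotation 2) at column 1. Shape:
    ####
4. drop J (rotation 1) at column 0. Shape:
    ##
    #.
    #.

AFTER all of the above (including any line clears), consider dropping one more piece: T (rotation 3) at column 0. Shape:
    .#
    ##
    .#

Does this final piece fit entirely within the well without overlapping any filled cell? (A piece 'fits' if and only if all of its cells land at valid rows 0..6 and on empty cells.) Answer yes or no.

Drop 1: Z rot2 at col 2 lands with bottom-row=0; cleared 0 line(s) (total 0); column heights now [0 0 2 2 1 0 0], max=2
Drop 2: T rot1 at col 3 lands with bottom-row=2; cleared 0 line(s) (total 0); column heights now [0 0 2 5 4 0 0], max=5
Drop 3: I rot2 at col 1 lands with bottom-row=5; cleared 0 line(s) (total 0); column heights now [0 6 6 6 6 0 0], max=6
Drop 4: J rot1 at col 0 lands with bottom-row=4; cleared 0 line(s) (total 0); column heights now [7 7 6 6 6 0 0], max=7
Test piece T rot3 at col 0 (width 2): heights before test = [7 7 6 6 6 0 0]; fits = False

Answer: no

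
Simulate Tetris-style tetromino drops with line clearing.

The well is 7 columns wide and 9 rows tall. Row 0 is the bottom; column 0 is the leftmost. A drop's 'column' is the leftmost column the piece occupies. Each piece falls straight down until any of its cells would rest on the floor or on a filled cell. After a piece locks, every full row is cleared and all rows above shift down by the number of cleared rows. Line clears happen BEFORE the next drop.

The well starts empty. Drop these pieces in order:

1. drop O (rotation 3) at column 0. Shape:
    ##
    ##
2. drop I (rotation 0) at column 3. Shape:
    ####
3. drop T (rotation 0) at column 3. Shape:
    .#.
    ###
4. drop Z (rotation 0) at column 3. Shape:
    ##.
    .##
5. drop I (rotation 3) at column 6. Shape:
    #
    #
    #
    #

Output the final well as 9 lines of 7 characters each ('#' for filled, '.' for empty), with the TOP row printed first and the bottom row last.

Drop 1: O rot3 at col 0 lands with bottom-row=0; cleared 0 line(s) (total 0); column heights now [2 2 0 0 0 0 0], max=2
Drop 2: I rot0 at col 3 lands with bottom-row=0; cleared 0 line(s) (total 0); column heights now [2 2 0 1 1 1 1], max=2
Drop 3: T rot0 at col 3 lands with bottom-row=1; cleared 0 line(s) (total 0); column heights now [2 2 0 2 3 2 1], max=3
Drop 4: Z rot0 at col 3 lands with bottom-row=3; cleared 0 line(s) (total 0); column heights now [2 2 0 5 5 4 1], max=5
Drop 5: I rot3 at col 6 lands with bottom-row=1; cleared 0 line(s) (total 0); column heights now [2 2 0 5 5 4 5], max=5

Answer: .......
.......
.......
.......
...##.#
....###
....#.#
##.####
##.####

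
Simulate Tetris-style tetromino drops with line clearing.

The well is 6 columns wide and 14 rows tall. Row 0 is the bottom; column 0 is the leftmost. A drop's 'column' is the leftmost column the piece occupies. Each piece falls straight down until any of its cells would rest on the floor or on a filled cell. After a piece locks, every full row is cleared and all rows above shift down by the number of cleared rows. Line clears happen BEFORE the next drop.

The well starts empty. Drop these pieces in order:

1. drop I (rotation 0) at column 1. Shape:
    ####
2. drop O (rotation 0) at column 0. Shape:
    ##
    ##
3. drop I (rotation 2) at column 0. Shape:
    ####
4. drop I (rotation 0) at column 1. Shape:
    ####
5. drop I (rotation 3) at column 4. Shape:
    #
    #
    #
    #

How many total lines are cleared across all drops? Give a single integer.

Drop 1: I rot0 at col 1 lands with bottom-row=0; cleared 0 line(s) (total 0); column heights now [0 1 1 1 1 0], max=1
Drop 2: O rot0 at col 0 lands with bottom-row=1; cleared 0 line(s) (total 0); column heights now [3 3 1 1 1 0], max=3
Drop 3: I rot2 at col 0 lands with bottom-row=3; cleared 0 line(s) (total 0); column heights now [4 4 4 4 1 0], max=4
Drop 4: I rot0 at col 1 lands with bottom-row=4; cleared 0 line(s) (total 0); column heights now [4 5 5 5 5 0], max=5
Drop 5: I rot3 at col 4 lands with bottom-row=5; cleared 0 line(s) (total 0); column heights now [4 5 5 5 9 0], max=9

Answer: 0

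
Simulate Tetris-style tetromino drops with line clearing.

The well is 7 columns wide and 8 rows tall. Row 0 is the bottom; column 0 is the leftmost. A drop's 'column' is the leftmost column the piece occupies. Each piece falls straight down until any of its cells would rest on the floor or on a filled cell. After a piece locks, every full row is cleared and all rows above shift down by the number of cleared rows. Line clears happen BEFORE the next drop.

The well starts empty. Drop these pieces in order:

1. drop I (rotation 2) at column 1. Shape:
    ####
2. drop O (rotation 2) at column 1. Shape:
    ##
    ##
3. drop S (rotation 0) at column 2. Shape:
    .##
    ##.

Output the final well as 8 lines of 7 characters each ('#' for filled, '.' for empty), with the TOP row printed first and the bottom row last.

Drop 1: I rot2 at col 1 lands with bottom-row=0; cleared 0 line(s) (total 0); column heights now [0 1 1 1 1 0 0], max=1
Drop 2: O rot2 at col 1 lands with bottom-row=1; cleared 0 line(s) (total 0); column heights now [0 3 3 1 1 0 0], max=3
Drop 3: S rot0 at col 2 lands with bottom-row=3; cleared 0 line(s) (total 0); column heights now [0 3 4 5 5 0 0], max=5

Answer: .......
.......
.......
...##..
..##...
.##....
.##....
.####..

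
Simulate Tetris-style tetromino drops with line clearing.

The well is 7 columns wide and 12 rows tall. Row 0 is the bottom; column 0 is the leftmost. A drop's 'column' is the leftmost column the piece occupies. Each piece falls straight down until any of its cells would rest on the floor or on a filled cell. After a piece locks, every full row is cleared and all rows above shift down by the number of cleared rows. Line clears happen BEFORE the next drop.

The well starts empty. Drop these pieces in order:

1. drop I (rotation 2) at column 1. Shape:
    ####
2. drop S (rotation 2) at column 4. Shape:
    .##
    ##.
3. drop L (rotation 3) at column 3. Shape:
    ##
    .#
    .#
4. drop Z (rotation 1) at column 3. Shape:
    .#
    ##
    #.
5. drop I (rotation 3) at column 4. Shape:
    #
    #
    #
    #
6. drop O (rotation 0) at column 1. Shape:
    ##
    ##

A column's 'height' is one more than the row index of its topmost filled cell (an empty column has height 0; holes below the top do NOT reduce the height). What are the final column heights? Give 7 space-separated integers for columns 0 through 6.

Answer: 0 3 3 7 12 3 3

Derivation:
Drop 1: I rot2 at col 1 lands with bottom-row=0; cleared 0 line(s) (total 0); column heights now [0 1 1 1 1 0 0], max=1
Drop 2: S rot2 at col 4 lands with bottom-row=1; cleared 0 line(s) (total 0); column heights now [0 1 1 1 2 3 3], max=3
Drop 3: L rot3 at col 3 lands with bottom-row=2; cleared 0 line(s) (total 0); column heights now [0 1 1 5 5 3 3], max=5
Drop 4: Z rot1 at col 3 lands with bottom-row=5; cleared 0 line(s) (total 0); column heights now [0 1 1 7 8 3 3], max=8
Drop 5: I rot3 at col 4 lands with bottom-row=8; cleared 0 line(s) (total 0); column heights now [0 1 1 7 12 3 3], max=12
Drop 6: O rot0 at col 1 lands with bottom-row=1; cleared 0 line(s) (total 0); column heights now [0 3 3 7 12 3 3], max=12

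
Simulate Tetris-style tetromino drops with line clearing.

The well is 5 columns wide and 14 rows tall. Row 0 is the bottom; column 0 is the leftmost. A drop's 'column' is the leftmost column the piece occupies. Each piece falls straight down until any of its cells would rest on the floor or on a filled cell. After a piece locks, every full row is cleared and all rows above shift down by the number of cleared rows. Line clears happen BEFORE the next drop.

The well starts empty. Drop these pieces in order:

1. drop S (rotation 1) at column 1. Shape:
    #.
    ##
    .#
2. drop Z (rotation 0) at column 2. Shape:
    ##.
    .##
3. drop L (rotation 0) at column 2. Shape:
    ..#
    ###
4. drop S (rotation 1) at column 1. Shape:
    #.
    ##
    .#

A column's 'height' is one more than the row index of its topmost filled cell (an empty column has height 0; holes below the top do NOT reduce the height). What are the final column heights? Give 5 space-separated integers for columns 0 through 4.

Answer: 0 7 6 4 5

Derivation:
Drop 1: S rot1 at col 1 lands with bottom-row=0; cleared 0 line(s) (total 0); column heights now [0 3 2 0 0], max=3
Drop 2: Z rot0 at col 2 lands with bottom-row=1; cleared 0 line(s) (total 0); column heights now [0 3 3 3 2], max=3
Drop 3: L rot0 at col 2 lands with bottom-row=3; cleared 0 line(s) (total 0); column heights now [0 3 4 4 5], max=5
Drop 4: S rot1 at col 1 lands with bottom-row=4; cleared 0 line(s) (total 0); column heights now [0 7 6 4 5], max=7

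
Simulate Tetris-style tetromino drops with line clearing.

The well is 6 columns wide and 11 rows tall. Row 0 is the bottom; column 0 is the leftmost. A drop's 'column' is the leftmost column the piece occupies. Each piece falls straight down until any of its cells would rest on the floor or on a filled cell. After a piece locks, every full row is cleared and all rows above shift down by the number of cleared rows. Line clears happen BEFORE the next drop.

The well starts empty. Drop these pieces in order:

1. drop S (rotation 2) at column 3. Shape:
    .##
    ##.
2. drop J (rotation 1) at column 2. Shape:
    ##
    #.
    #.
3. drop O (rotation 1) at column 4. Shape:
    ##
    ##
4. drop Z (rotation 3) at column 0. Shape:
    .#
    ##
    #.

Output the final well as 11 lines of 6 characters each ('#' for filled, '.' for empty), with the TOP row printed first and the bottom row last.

Drop 1: S rot2 at col 3 lands with bottom-row=0; cleared 0 line(s) (total 0); column heights now [0 0 0 1 2 2], max=2
Drop 2: J rot1 at col 2 lands with bottom-row=0; cleared 0 line(s) (total 0); column heights now [0 0 3 3 2 2], max=3
Drop 3: O rot1 at col 4 lands with bottom-row=2; cleared 0 line(s) (total 0); column heights now [0 0 3 3 4 4], max=4
Drop 4: Z rot3 at col 0 lands with bottom-row=0; cleared 0 line(s) (total 0); column heights now [2 3 3 3 4 4], max=4

Answer: ......
......
......
......
......
......
......
....##
.#####
###.##
#.###.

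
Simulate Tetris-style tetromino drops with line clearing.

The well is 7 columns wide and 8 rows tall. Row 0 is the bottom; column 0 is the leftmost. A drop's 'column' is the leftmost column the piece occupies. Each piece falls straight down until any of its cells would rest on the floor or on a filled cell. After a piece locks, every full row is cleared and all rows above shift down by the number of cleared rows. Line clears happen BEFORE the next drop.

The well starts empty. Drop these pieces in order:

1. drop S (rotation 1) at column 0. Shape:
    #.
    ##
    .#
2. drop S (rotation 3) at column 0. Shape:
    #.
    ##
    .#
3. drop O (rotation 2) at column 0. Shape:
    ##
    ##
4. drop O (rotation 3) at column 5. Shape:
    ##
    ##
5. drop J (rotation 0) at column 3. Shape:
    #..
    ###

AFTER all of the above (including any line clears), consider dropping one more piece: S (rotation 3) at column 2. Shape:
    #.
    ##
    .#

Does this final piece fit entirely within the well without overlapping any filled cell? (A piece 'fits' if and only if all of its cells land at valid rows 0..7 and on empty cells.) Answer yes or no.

Answer: yes

Derivation:
Drop 1: S rot1 at col 0 lands with bottom-row=0; cleared 0 line(s) (total 0); column heights now [3 2 0 0 0 0 0], max=3
Drop 2: S rot3 at col 0 lands with bottom-row=2; cleared 0 line(s) (total 0); column heights now [5 4 0 0 0 0 0], max=5
Drop 3: O rot2 at col 0 lands with bottom-row=5; cleared 0 line(s) (total 0); column heights now [7 7 0 0 0 0 0], max=7
Drop 4: O rot3 at col 5 lands with bottom-row=0; cleared 0 line(s) (total 0); column heights now [7 7 0 0 0 2 2], max=7
Drop 5: J rot0 at col 3 lands with bottom-row=2; cleared 0 line(s) (total 0); column heights now [7 7 0 4 3 3 2], max=7
Test piece S rot3 at col 2 (width 2): heights before test = [7 7 0 4 3 3 2]; fits = True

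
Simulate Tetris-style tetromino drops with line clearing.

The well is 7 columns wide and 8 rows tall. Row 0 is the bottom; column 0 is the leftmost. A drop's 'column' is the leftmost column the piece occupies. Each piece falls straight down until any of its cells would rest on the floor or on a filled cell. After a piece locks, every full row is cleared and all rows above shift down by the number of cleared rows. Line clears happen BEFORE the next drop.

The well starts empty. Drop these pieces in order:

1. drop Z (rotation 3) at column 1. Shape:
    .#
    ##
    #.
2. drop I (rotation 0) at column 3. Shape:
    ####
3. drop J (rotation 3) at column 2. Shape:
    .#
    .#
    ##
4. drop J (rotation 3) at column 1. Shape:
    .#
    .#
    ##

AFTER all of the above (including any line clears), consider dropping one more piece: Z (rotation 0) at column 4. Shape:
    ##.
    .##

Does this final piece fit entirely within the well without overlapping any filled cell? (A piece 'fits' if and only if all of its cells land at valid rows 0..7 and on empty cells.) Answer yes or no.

Drop 1: Z rot3 at col 1 lands with bottom-row=0; cleared 0 line(s) (total 0); column heights now [0 2 3 0 0 0 0], max=3
Drop 2: I rot0 at col 3 lands with bottom-row=0; cleared 0 line(s) (total 0); column heights now [0 2 3 1 1 1 1], max=3
Drop 3: J rot3 at col 2 lands with bottom-row=3; cleared 0 line(s) (total 0); column heights now [0 2 4 6 1 1 1], max=6
Drop 4: J rot3 at col 1 lands with bottom-row=4; cleared 0 line(s) (total 0); column heights now [0 5 7 6 1 1 1], max=7
Test piece Z rot0 at col 4 (width 3): heights before test = [0 5 7 6 1 1 1]; fits = True

Answer: yes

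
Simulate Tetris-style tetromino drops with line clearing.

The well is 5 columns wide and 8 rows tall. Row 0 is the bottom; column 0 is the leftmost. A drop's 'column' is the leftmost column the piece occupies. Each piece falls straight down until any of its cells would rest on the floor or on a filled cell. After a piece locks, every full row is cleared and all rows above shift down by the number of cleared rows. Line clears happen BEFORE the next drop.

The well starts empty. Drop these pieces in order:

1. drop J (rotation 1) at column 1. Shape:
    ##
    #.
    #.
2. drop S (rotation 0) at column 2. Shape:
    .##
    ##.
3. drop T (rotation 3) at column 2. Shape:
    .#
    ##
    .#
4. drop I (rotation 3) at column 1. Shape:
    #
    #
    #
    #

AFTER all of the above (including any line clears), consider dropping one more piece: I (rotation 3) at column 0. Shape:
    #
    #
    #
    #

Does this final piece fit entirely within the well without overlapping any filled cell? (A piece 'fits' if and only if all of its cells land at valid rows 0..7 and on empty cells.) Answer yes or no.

Drop 1: J rot1 at col 1 lands with bottom-row=0; cleared 0 line(s) (total 0); column heights now [0 3 3 0 0], max=3
Drop 2: S rot0 at col 2 lands with bottom-row=3; cleared 0 line(s) (total 0); column heights now [0 3 4 5 5], max=5
Drop 3: T rot3 at col 2 lands with bottom-row=5; cleared 0 line(s) (total 0); column heights now [0 3 7 8 5], max=8
Drop 4: I rot3 at col 1 lands with bottom-row=3; cleared 0 line(s) (total 0); column heights now [0 7 7 8 5], max=8
Test piece I rot3 at col 0 (width 1): heights before test = [0 7 7 8 5]; fits = True

Answer: yes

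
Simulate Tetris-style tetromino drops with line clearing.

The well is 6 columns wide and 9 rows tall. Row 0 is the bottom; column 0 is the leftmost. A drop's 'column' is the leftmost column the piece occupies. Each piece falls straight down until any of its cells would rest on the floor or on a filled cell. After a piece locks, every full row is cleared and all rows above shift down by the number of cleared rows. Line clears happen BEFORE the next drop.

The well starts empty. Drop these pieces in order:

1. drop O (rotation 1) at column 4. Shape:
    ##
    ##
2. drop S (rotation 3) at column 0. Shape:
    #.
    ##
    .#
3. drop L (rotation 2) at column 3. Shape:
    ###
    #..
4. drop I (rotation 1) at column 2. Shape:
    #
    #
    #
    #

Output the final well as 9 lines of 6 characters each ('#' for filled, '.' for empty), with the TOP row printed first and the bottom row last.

Answer: ......
......
......
......
......
......
..#...
#.####
.##.##

Derivation:
Drop 1: O rot1 at col 4 lands with bottom-row=0; cleared 0 line(s) (total 0); column heights now [0 0 0 0 2 2], max=2
Drop 2: S rot3 at col 0 lands with bottom-row=0; cleared 0 line(s) (total 0); column heights now [3 2 0 0 2 2], max=3
Drop 3: L rot2 at col 3 lands with bottom-row=1; cleared 0 line(s) (total 0); column heights now [3 2 0 3 3 3], max=3
Drop 4: I rot1 at col 2 lands with bottom-row=0; cleared 1 line(s) (total 1); column heights now [2 1 3 2 2 2], max=3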